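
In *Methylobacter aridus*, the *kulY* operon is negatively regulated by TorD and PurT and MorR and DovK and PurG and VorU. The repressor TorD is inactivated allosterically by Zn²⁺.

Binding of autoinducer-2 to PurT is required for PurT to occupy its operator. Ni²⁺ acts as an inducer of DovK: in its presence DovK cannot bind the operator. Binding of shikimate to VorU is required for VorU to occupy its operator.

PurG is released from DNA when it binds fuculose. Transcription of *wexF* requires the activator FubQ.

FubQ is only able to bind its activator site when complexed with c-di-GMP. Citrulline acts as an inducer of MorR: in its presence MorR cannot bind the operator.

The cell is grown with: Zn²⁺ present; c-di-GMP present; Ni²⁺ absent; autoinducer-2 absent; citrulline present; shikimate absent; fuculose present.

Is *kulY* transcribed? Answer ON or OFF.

Zn²⁺ is present, so TorD is inactive.
Autoinducer-2 is absent, so PurT is inactive.
Citrulline is present, so MorR is inactive.
Ni²⁺ is absent, so DovK is active.
Fuculose is present, so PurG is inactive.
Shikimate is absent, so VorU is inactive.
With repressor DovK bound, *kulY* is not transcribed.

OFF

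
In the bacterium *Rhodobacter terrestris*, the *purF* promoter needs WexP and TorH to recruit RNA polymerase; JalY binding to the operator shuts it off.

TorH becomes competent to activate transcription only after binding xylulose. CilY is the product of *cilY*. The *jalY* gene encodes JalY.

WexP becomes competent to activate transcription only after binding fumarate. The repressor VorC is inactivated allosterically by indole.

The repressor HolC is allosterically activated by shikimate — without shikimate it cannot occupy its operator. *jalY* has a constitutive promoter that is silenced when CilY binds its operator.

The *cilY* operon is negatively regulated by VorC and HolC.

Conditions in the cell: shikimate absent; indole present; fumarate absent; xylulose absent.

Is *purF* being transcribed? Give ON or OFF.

OFF

Fumarate is absent, so WexP is inactive.
Xylulose is absent, so TorH is inactive.
Indole is present, so VorC is inactive.
Shikimate is absent, so HolC is inactive.
With no repressor bound, *cilY* is transcribed.
So CilY is produced and active.
With repressor CilY bound, *jalY* is not transcribed.
So JalY is not produced.
Required activator WexP is absent, so *purF* is not transcribed.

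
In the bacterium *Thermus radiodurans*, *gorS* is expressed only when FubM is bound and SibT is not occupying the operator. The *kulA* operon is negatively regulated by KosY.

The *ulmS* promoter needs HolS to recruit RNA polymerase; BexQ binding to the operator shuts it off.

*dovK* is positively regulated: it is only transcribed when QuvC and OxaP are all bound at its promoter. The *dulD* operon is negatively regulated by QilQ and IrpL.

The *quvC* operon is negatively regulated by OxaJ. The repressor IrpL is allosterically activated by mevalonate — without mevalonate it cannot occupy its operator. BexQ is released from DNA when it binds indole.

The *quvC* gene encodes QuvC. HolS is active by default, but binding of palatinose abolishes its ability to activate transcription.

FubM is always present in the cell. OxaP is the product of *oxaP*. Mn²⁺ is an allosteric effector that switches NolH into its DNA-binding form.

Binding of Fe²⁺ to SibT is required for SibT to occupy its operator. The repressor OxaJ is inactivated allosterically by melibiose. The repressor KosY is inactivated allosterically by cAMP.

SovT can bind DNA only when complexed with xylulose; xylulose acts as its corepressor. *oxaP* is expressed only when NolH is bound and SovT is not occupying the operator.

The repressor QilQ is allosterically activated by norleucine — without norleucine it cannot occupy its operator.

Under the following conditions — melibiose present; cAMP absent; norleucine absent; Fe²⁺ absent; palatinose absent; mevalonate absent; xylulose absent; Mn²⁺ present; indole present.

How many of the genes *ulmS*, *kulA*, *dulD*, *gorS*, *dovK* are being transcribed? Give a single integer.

Palatinose is absent, so HolS is active.
Indole is present, so BexQ is inactive.
No repressor is bound and HolS is active, so *ulmS* is transcribed.
→ *ulmS* is ON.
cAMP is absent, so KosY is active.
With repressor KosY bound, *kulA* is not transcribed.
→ *kulA* is OFF.
Norleucine is absent, so QilQ is inactive.
Mevalonate is absent, so IrpL is inactive.
With no repressor bound, *dulD* is transcribed.
→ *dulD* is ON.
Fe²⁺ is absent, so SibT is inactive.
FubM is produced constitutively and is active.
No repressor is bound and FubM is active, so *gorS* is transcribed.
→ *gorS* is ON.
Melibiose is present, so OxaJ is inactive.
With no repressor bound, *quvC* is transcribed.
So QuvC is produced and active.
Mn²⁺ is present, so NolH is active.
Xylulose is absent, so SovT is inactive.
No repressor is bound and NolH is active, so *oxaP* is transcribed.
So OxaP is produced and active.
No repressor is bound and QuvC and OxaP are active, so *dovK* is transcribed.
→ *dovK* is ON.
4 of the 5 genes are transcribed.

4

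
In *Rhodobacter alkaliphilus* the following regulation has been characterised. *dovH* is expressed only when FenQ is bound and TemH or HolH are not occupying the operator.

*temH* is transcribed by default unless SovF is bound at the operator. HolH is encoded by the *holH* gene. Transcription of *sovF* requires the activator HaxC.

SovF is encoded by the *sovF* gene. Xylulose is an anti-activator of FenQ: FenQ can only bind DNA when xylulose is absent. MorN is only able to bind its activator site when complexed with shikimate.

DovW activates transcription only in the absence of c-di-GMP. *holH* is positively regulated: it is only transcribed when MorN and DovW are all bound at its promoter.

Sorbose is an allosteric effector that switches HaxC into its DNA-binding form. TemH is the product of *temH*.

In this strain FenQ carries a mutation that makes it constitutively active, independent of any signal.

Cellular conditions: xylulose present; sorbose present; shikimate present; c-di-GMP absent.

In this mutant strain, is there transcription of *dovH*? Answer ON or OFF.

Sorbose is present, so HaxC is active.
No repressor is bound and HaxC is active, so *sovF* is transcribed.
So SovF is produced and active.
With repressor SovF bound, *temH* is not transcribed.
So TemH is not produced.
FenQ is constitutively active in this strain.
Shikimate is present, so MorN is active.
c-di-GMP is absent, so DovW is active.
No repressor is bound and MorN and DovW are active, so *holH* is transcribed.
So HolH is produced and active.
With repressor HolH bound, *dovH* is not transcribed.

OFF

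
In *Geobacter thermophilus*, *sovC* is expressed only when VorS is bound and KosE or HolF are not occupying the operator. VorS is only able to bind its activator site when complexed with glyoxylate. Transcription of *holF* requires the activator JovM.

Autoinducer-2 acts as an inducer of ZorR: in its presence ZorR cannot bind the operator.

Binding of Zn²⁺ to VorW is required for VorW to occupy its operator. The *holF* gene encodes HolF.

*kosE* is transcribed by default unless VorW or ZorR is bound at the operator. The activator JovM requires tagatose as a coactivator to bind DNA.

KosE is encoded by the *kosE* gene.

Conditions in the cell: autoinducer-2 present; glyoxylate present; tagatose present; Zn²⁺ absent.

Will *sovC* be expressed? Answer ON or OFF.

OFF

Glyoxylate is present, so VorS is active.
Zn²⁺ is absent, so VorW is inactive.
Autoinducer-2 is present, so ZorR is inactive.
With no repressor bound, *kosE* is transcribed.
So KosE is produced and active.
Tagatose is present, so JovM is active.
No repressor is bound and JovM is active, so *holF* is transcribed.
So HolF is produced and active.
With repressor KosE bound, *sovC* is not transcribed.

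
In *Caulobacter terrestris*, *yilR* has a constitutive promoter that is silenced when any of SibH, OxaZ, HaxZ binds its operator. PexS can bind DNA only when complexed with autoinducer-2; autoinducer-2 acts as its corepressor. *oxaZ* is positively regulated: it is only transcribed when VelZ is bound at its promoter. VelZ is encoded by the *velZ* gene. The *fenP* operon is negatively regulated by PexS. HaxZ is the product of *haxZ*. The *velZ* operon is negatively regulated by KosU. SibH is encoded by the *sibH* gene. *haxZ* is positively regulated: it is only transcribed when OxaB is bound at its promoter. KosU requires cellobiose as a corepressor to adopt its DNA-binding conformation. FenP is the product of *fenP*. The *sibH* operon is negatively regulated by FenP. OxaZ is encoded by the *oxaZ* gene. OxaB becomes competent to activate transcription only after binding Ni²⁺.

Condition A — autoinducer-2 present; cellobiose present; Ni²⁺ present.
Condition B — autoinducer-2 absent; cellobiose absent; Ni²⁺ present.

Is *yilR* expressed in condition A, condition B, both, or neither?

neither

Condition A:
Autoinducer-2 is present, so PexS is active.
With repressor PexS bound, *fenP* is not transcribed.
So FenP is not produced.
With no repressor bound, *sibH* is transcribed.
So SibH is produced and active.
Cellobiose is present, so KosU is active.
With repressor KosU bound, *velZ* is not transcribed.
So VelZ is not produced.
Required activator VelZ is absent, so *oxaZ* is not transcribed.
So OxaZ is not produced.
Ni²⁺ is present, so OxaB is active.
No repressor is bound and OxaB is active, so *haxZ* is transcribed.
So HaxZ is produced and active.
With repressor SibH bound, *yilR* is not transcribed.
→ *yilR* is OFF in A.
Condition B:
Autoinducer-2 is absent, so PexS is inactive.
With no repressor bound, *fenP* is transcribed.
So FenP is produced and active.
With repressor FenP bound, *sibH* is not transcribed.
So SibH is not produced.
Cellobiose is absent, so KosU is inactive.
With no repressor bound, *velZ* is transcribed.
So VelZ is produced and active.
No repressor is bound and VelZ is active, so *oxaZ* is transcribed.
So OxaZ is produced and active.
Ni²⁺ is present, so OxaB is active.
No repressor is bound and OxaB is active, so *haxZ* is transcribed.
So HaxZ is produced and active.
With repressor OxaZ bound, *yilR* is not transcribed.
→ *yilR* is OFF in B.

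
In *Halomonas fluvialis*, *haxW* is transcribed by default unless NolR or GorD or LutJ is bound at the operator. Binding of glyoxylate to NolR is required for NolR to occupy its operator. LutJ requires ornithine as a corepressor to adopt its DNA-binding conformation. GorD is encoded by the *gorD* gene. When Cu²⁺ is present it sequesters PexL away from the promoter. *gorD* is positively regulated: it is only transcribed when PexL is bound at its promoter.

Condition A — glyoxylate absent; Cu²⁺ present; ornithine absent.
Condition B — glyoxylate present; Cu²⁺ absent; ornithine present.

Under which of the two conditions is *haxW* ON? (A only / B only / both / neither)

A only

Condition A:
Glyoxylate is absent, so NolR is inactive.
Cu²⁺ is present, so PexL is inactive.
Required activator PexL is absent, so *gorD* is not transcribed.
So GorD is not produced.
Ornithine is absent, so LutJ is inactive.
With no repressor bound, *haxW* is transcribed.
→ *haxW* is ON in A.
Condition B:
Glyoxylate is present, so NolR is active.
Cu²⁺ is absent, so PexL is active.
No repressor is bound and PexL is active, so *gorD* is transcribed.
So GorD is produced and active.
Ornithine is present, so LutJ is active.
With repressor NolR bound, *haxW* is not transcribed.
→ *haxW* is OFF in B.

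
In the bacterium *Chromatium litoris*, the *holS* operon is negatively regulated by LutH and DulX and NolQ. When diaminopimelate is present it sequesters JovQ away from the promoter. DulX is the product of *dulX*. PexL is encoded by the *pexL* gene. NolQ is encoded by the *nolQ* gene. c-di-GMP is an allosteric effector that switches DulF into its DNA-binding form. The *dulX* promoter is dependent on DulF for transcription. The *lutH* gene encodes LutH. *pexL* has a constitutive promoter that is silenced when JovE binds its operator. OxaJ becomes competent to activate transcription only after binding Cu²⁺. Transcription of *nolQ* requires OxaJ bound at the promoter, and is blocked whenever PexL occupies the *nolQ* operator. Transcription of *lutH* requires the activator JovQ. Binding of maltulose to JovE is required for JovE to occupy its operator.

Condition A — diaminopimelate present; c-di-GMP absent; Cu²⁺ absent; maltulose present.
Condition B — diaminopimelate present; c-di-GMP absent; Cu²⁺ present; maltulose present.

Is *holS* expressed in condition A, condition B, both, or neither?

Condition A:
Diaminopimelate is present, so JovQ is inactive.
Required activator JovQ is absent, so *lutH* is not transcribed.
So LutH is not produced.
c-di-GMP is absent, so DulF is inactive.
Required activator DulF is absent, so *dulX* is not transcribed.
So DulX is not produced.
Cu²⁺ is absent, so OxaJ is inactive.
Maltulose is present, so JovE is active.
With repressor JovE bound, *pexL* is not transcribed.
So PexL is not produced.
Required activator OxaJ is absent, so *nolQ* is not transcribed.
So NolQ is not produced.
With no repressor bound, *holS* is transcribed.
→ *holS* is ON in A.
Condition B:
Diaminopimelate is present, so JovQ is inactive.
Required activator JovQ is absent, so *lutH* is not transcribed.
So LutH is not produced.
c-di-GMP is absent, so DulF is inactive.
Required activator DulF is absent, so *dulX* is not transcribed.
So DulX is not produced.
Cu²⁺ is present, so OxaJ is active.
Maltulose is present, so JovE is active.
With repressor JovE bound, *pexL* is not transcribed.
So PexL is not produced.
No repressor is bound and OxaJ is active, so *nolQ* is transcribed.
So NolQ is produced and active.
With repressor NolQ bound, *holS* is not transcribed.
→ *holS* is OFF in B.

A only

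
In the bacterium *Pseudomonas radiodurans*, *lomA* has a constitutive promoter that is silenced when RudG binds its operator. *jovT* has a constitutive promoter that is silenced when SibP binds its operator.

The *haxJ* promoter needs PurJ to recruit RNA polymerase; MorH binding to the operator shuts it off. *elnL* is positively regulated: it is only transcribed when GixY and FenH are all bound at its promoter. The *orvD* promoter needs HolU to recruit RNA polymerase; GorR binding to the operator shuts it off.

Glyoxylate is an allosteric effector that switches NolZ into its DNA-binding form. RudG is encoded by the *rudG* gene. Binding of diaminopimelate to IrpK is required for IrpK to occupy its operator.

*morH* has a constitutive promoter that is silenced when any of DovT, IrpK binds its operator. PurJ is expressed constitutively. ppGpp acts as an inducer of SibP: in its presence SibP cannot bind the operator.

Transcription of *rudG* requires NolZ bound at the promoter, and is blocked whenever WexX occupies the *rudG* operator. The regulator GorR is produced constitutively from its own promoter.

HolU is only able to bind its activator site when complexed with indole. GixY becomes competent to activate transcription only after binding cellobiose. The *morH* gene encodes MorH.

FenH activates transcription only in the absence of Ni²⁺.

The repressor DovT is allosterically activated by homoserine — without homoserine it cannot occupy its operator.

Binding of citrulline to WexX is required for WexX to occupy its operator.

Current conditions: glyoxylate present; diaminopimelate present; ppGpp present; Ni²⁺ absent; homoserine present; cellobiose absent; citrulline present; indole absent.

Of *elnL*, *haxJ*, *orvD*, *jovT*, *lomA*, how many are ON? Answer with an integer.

Cellobiose is absent, so GixY is inactive.
Ni²⁺ is absent, so FenH is active.
Required activator GixY is absent, so *elnL* is not transcribed.
→ *elnL* is OFF.
PurJ is produced constitutively and is active.
Homoserine is present, so DovT is active.
Diaminopimelate is present, so IrpK is active.
With repressor DovT bound, *morH* is not transcribed.
So MorH is not produced.
No repressor is bound and PurJ is active, so *haxJ* is transcribed.
→ *haxJ* is ON.
Indole is absent, so HolU is inactive.
GorR is produced constitutively and is active.
With repressor GorR bound, *orvD* is not transcribed.
→ *orvD* is OFF.
ppGpp is present, so SibP is inactive.
With no repressor bound, *jovT* is transcribed.
→ *jovT* is ON.
Citrulline is present, so WexX is active.
Glyoxylate is present, so NolZ is active.
With repressor WexX bound, *rudG* is not transcribed.
So RudG is not produced.
With no repressor bound, *lomA* is transcribed.
→ *lomA* is ON.
3 of the 5 genes are transcribed.

3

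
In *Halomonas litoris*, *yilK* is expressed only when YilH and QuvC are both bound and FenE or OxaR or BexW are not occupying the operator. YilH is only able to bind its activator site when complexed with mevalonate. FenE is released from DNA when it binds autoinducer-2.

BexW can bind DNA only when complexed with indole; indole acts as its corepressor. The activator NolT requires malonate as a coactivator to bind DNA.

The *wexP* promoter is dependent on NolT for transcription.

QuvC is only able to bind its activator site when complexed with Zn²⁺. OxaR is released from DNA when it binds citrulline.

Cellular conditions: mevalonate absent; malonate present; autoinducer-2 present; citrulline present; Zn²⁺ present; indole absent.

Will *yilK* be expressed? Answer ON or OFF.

OFF

Autoinducer-2 is present, so FenE is inactive.
Mevalonate is absent, so YilH is inactive.
Zn²⁺ is present, so QuvC is active.
Citrulline is present, so OxaR is inactive.
Indole is absent, so BexW is inactive.
Required activator YilH is absent, so *yilK* is not transcribed.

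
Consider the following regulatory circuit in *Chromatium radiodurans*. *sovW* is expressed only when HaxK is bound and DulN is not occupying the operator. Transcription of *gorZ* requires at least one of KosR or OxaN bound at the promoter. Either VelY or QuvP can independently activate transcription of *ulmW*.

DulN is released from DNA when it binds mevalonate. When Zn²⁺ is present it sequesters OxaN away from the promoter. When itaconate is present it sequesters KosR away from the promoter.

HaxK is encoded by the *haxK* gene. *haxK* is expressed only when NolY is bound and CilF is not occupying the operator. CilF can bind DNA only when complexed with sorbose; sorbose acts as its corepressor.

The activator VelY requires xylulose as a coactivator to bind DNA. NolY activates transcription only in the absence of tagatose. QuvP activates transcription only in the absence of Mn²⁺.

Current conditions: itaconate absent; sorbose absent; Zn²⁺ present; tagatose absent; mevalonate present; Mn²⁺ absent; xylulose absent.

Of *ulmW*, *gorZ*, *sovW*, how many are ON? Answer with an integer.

3

Xylulose is absent, so VelY is inactive.
Mn²⁺ is absent, so QuvP is active.
Activator QuvP is present, so *ulmW* is transcribed.
→ *ulmW* is ON.
Itaconate is absent, so KosR is active.
Zn²⁺ is present, so OxaN is inactive.
Activator KosR is present, so *gorZ* is transcribed.
→ *gorZ* is ON.
Tagatose is absent, so NolY is active.
Sorbose is absent, so CilF is inactive.
No repressor is bound and NolY is active, so *haxK* is transcribed.
So HaxK is produced and active.
Mevalonate is present, so DulN is inactive.
No repressor is bound and HaxK is active, so *sovW* is transcribed.
→ *sovW* is ON.
3 of the 3 genes are transcribed.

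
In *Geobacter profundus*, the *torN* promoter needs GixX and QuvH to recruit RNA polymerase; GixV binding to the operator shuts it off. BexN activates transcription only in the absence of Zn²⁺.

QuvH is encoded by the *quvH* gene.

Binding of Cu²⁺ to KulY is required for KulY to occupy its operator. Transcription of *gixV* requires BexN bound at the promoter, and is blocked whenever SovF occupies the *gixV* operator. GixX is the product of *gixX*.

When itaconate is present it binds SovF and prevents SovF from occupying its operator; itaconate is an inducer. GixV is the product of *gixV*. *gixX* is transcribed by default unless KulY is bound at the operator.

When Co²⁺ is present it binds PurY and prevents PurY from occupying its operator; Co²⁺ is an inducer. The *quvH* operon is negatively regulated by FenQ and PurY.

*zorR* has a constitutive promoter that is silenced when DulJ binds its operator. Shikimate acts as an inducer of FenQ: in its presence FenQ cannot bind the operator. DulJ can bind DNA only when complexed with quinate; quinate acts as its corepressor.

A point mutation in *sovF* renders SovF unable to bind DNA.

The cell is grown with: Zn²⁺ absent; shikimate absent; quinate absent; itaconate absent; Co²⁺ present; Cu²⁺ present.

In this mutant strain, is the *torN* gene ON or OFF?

OFF

SovF is non-functional in this strain, so it has no effect.
Zn²⁺ is absent, so BexN is active.
No repressor is bound and BexN is active, so *gixV* is transcribed.
So GixV is produced and active.
Cu²⁺ is present, so KulY is active.
With repressor KulY bound, *gixX* is not transcribed.
So GixX is not produced.
Shikimate is absent, so FenQ is active.
Co²⁺ is present, so PurY is inactive.
With repressor FenQ bound, *quvH* is not transcribed.
So QuvH is not produced.
With repressor GixV bound, *torN* is not transcribed.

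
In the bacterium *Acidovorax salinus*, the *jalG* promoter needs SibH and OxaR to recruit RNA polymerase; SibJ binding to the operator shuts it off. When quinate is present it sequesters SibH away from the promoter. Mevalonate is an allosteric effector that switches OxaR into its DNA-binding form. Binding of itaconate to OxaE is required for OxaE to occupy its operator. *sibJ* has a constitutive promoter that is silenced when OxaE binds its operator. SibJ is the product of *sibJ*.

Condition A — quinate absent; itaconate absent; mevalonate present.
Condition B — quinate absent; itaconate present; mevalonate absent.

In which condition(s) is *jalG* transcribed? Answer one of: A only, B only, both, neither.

Condition A:
Quinate is absent, so SibH is active.
Itaconate is absent, so OxaE is inactive.
With no repressor bound, *sibJ* is transcribed.
So SibJ is produced and active.
Mevalonate is present, so OxaR is active.
With repressor SibJ bound, *jalG* is not transcribed.
→ *jalG* is OFF in A.
Condition B:
Quinate is absent, so SibH is active.
Itaconate is present, so OxaE is active.
With repressor OxaE bound, *sibJ* is not transcribed.
So SibJ is not produced.
Mevalonate is absent, so OxaR is inactive.
Required activator OxaR is absent, so *jalG* is not transcribed.
→ *jalG* is OFF in B.

neither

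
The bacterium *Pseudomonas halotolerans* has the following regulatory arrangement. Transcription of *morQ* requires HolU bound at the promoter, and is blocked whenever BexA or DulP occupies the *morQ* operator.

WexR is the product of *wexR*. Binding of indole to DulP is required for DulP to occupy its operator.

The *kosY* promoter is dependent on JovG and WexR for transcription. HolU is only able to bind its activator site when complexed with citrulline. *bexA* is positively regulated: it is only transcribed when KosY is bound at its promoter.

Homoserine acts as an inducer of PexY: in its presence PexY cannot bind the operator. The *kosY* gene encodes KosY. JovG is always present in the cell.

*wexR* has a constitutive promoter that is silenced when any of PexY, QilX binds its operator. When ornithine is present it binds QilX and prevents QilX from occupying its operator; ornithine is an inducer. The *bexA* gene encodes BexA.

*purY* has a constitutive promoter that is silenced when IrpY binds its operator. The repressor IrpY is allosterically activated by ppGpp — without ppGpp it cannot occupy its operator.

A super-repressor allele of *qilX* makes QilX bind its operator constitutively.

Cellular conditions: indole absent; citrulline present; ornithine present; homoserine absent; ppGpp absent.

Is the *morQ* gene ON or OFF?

ON

JovG is produced constitutively and is active.
Homoserine is absent, so PexY is active.
QilX is constitutively active in this strain.
With repressor PexY bound, *wexR* is not transcribed.
So WexR is not produced.
Required activator WexR is absent, so *kosY* is not transcribed.
So KosY is not produced.
Required activator KosY is absent, so *bexA* is not transcribed.
So BexA is not produced.
Indole is absent, so DulP is inactive.
Citrulline is present, so HolU is active.
No repressor is bound and HolU is active, so *morQ* is transcribed.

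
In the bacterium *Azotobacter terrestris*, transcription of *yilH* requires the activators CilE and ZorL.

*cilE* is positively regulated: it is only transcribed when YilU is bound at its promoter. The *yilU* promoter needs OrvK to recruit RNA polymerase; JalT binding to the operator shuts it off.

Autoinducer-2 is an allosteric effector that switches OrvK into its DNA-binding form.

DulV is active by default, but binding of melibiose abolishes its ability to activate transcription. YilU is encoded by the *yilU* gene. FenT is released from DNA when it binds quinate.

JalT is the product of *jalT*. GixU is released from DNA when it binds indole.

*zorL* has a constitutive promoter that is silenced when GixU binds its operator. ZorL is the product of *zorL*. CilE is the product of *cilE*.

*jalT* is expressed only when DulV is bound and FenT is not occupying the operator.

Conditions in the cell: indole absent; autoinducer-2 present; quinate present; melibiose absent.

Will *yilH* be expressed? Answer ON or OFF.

OFF

Autoinducer-2 is present, so OrvK is active.
Quinate is present, so FenT is inactive.
Melibiose is absent, so DulV is active.
No repressor is bound and DulV is active, so *jalT* is transcribed.
So JalT is produced and active.
With repressor JalT bound, *yilU* is not transcribed.
So YilU is not produced.
Required activator YilU is absent, so *cilE* is not transcribed.
So CilE is not produced.
Indole is absent, so GixU is active.
With repressor GixU bound, *zorL* is not transcribed.
So ZorL is not produced.
Required activator CilE is absent, so *yilH* is not transcribed.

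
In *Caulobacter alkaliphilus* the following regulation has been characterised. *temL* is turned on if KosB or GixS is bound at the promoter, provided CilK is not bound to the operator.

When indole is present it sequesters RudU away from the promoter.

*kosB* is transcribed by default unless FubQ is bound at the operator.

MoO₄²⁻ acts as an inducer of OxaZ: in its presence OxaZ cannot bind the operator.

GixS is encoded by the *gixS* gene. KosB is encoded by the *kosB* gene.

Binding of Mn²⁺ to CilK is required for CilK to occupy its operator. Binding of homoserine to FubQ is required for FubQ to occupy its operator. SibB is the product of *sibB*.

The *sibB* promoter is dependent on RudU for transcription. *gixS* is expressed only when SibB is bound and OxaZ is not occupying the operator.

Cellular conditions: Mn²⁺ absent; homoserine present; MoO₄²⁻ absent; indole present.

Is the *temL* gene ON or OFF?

OFF

Homoserine is present, so FubQ is active.
With repressor FubQ bound, *kosB* is not transcribed.
So KosB is not produced.
MoO₄²⁻ is absent, so OxaZ is active.
Indole is present, so RudU is inactive.
Required activator RudU is absent, so *sibB* is not transcribed.
So SibB is not produced.
With repressor OxaZ bound, *gixS* is not transcribed.
So GixS is not produced.
Mn²⁺ is absent, so CilK is inactive.
No activator is available at the *temL* promoter, so *temL* is not transcribed.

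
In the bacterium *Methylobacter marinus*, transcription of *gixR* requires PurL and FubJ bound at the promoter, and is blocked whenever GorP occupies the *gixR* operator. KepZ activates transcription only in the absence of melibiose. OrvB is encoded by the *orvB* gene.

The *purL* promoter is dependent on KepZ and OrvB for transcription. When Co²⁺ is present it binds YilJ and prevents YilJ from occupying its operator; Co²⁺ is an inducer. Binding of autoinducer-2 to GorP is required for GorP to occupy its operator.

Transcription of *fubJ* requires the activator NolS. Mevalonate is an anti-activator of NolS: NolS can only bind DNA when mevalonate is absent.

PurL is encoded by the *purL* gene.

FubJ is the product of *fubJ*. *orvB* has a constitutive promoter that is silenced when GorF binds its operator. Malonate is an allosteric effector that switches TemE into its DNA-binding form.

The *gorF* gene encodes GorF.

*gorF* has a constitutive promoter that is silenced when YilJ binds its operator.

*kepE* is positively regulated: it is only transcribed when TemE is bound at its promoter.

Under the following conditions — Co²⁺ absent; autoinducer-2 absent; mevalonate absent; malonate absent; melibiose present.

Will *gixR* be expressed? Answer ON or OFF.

Melibiose is present, so KepZ is inactive.
Co²⁺ is absent, so YilJ is active.
With repressor YilJ bound, *gorF* is not transcribed.
So GorF is not produced.
With no repressor bound, *orvB* is transcribed.
So OrvB is produced and active.
Required activator KepZ is absent, so *purL* is not transcribed.
So PurL is not produced.
Autoinducer-2 is absent, so GorP is inactive.
Mevalonate is absent, so NolS is active.
No repressor is bound and NolS is active, so *fubJ* is transcribed.
So FubJ is produced and active.
Required activator PurL is absent, so *gixR* is not transcribed.

OFF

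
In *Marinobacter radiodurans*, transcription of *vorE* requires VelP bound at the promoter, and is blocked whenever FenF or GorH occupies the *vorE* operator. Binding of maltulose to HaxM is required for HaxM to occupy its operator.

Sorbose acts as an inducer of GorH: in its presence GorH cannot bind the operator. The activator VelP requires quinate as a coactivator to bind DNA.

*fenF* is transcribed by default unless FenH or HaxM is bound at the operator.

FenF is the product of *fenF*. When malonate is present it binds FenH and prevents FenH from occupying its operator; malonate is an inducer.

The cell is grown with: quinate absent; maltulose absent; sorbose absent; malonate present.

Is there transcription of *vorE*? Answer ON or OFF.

OFF

Quinate is absent, so VelP is inactive.
Malonate is present, so FenH is inactive.
Maltulose is absent, so HaxM is inactive.
With no repressor bound, *fenF* is transcribed.
So FenF is produced and active.
Sorbose is absent, so GorH is active.
With repressor FenF bound, *vorE* is not transcribed.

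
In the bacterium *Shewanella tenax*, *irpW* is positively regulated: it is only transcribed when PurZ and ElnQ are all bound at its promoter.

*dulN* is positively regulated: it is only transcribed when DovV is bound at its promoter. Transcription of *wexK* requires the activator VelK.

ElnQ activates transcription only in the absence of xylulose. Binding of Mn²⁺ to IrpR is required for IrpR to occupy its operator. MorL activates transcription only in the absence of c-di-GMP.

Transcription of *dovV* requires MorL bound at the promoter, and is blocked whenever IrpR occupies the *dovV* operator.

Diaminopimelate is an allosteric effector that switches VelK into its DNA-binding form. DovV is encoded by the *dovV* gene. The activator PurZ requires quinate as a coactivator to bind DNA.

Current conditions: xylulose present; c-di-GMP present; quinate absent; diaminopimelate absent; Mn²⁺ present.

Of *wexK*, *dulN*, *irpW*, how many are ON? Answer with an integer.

Diaminopimelate is absent, so VelK is inactive.
Required activator VelK is absent, so *wexK* is not transcribed.
→ *wexK* is OFF.
c-di-GMP is present, so MorL is inactive.
Mn²⁺ is present, so IrpR is active.
With repressor IrpR bound, *dovV* is not transcribed.
So DovV is not produced.
Required activator DovV is absent, so *dulN* is not transcribed.
→ *dulN* is OFF.
Quinate is absent, so PurZ is inactive.
Xylulose is present, so ElnQ is inactive.
Required activator PurZ is absent, so *irpW* is not transcribed.
→ *irpW* is OFF.
0 of the 3 genes are transcribed.

0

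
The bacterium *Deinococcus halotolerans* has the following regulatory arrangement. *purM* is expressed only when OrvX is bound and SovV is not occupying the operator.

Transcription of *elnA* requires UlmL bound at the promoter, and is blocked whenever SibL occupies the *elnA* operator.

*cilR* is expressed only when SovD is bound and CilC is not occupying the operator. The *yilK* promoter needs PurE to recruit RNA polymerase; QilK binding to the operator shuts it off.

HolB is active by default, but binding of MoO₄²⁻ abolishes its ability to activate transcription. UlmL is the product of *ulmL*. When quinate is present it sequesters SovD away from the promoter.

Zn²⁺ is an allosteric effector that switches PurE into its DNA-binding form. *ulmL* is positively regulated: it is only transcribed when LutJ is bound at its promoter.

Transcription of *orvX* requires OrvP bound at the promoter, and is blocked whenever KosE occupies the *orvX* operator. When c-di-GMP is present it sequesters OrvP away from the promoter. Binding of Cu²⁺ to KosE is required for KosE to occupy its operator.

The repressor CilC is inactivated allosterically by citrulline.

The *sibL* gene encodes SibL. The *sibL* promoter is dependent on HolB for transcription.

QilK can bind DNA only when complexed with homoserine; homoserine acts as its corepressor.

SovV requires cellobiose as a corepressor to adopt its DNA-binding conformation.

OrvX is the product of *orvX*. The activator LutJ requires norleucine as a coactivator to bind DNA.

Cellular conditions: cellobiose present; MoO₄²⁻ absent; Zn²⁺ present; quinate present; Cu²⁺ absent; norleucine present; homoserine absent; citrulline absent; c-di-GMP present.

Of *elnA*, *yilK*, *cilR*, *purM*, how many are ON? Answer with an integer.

1

Norleucine is present, so LutJ is active.
No repressor is bound and LutJ is active, so *ulmL* is transcribed.
So UlmL is produced and active.
MoO₄²⁻ is absent, so HolB is active.
No repressor is bound and HolB is active, so *sibL* is transcribed.
So SibL is produced and active.
With repressor SibL bound, *elnA* is not transcribed.
→ *elnA* is OFF.
Homoserine is absent, so QilK is inactive.
Zn²⁺ is present, so PurE is active.
No repressor is bound and PurE is active, so *yilK* is transcribed.
→ *yilK* is ON.
Quinate is present, so SovD is inactive.
Citrulline is absent, so CilC is active.
With repressor CilC bound, *cilR* is not transcribed.
→ *cilR* is OFF.
c-di-GMP is present, so OrvP is inactive.
Cu²⁺ is absent, so KosE is inactive.
Required activator OrvP is absent, so *orvX* is not transcribed.
So OrvX is not produced.
Cellobiose is present, so SovV is active.
With repressor SovV bound, *purM* is not transcribed.
→ *purM* is OFF.
1 of the 4 genes is transcribed.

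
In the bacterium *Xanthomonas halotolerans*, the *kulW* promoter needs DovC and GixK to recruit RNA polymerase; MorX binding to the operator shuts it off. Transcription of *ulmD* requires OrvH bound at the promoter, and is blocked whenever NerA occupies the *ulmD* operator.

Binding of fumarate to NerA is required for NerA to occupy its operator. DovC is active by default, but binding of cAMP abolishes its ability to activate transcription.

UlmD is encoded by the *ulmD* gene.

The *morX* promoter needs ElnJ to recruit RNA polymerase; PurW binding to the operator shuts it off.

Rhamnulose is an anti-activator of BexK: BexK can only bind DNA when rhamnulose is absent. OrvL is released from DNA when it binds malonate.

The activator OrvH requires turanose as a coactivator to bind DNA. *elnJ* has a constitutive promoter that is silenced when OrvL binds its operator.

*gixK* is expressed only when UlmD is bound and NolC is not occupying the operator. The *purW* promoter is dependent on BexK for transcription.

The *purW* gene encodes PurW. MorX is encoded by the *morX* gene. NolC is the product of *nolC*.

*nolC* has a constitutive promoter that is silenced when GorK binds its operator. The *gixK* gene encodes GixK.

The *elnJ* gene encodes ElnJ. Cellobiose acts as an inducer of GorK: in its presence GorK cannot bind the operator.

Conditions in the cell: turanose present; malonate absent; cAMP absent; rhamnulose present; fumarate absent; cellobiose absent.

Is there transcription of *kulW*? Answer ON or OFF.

ON

Malonate is absent, so OrvL is active.
With repressor OrvL bound, *elnJ* is not transcribed.
So ElnJ is not produced.
Rhamnulose is present, so BexK is inactive.
Required activator BexK is absent, so *purW* is not transcribed.
So PurW is not produced.
Required activator ElnJ is absent, so *morX* is not transcribed.
So MorX is not produced.
cAMP is absent, so DovC is active.
Turanose is present, so OrvH is active.
Fumarate is absent, so NerA is inactive.
No repressor is bound and OrvH is active, so *ulmD* is transcribed.
So UlmD is produced and active.
Cellobiose is absent, so GorK is active.
With repressor GorK bound, *nolC* is not transcribed.
So NolC is not produced.
No repressor is bound and UlmD is active, so *gixK* is transcribed.
So GixK is produced and active.
No repressor is bound and DovC and GixK are active, so *kulW* is transcribed.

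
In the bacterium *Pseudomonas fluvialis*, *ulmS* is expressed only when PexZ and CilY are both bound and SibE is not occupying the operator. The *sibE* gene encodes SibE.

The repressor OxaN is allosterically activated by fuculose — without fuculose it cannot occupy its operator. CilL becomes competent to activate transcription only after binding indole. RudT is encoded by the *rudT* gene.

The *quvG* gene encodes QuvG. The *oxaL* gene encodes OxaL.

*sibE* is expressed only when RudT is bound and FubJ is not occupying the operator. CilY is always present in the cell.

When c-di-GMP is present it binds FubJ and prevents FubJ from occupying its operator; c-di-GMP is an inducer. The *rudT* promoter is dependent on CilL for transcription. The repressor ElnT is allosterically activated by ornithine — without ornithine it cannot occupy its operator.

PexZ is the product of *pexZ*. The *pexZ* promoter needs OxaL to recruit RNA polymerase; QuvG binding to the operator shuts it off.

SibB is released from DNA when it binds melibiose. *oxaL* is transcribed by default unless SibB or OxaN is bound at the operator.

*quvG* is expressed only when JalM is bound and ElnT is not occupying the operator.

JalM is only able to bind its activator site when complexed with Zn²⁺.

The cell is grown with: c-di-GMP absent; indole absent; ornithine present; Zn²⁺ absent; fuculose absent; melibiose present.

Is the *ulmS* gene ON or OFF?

Melibiose is present, so SibB is inactive.
Fuculose is absent, so OxaN is inactive.
With no repressor bound, *oxaL* is transcribed.
So OxaL is produced and active.
Zn²⁺ is absent, so JalM is inactive.
Ornithine is present, so ElnT is active.
With repressor ElnT bound, *quvG* is not transcribed.
So QuvG is not produced.
No repressor is bound and OxaL is active, so *pexZ* is transcribed.
So PexZ is produced and active.
CilY is produced constitutively and is active.
c-di-GMP is absent, so FubJ is active.
Indole is absent, so CilL is inactive.
Required activator CilL is absent, so *rudT* is not transcribed.
So RudT is not produced.
With repressor FubJ bound, *sibE* is not transcribed.
So SibE is not produced.
No repressor is bound and PexZ and CilY are active, so *ulmS* is transcribed.

ON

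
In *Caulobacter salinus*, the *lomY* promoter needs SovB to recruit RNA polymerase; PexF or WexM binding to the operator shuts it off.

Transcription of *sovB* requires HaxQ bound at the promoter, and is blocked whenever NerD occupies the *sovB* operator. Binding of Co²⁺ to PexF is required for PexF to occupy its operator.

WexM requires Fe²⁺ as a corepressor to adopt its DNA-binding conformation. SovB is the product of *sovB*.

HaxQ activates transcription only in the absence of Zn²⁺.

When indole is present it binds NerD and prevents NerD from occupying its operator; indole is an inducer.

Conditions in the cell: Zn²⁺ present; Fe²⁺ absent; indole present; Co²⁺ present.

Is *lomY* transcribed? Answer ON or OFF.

OFF

Co²⁺ is present, so PexF is active.
Fe²⁺ is absent, so WexM is inactive.
Indole is present, so NerD is inactive.
Zn²⁺ is present, so HaxQ is inactive.
Required activator HaxQ is absent, so *sovB* is not transcribed.
So SovB is not produced.
With repressor PexF bound, *lomY* is not transcribed.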